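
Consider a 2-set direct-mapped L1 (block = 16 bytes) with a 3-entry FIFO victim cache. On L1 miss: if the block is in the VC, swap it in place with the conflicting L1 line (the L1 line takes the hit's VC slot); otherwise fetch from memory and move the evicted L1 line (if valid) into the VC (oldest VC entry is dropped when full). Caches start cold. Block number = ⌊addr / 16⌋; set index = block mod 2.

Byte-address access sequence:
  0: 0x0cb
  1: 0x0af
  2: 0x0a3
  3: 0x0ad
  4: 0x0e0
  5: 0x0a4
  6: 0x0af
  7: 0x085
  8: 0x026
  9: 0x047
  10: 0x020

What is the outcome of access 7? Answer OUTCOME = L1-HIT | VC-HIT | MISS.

OUTCOME = MISS

  [0] addr=0xcb blk=12 s=0: MISS | VC []
  [1] addr=0xaf blk=10 s=0: MISS | VC [12]
  [2] addr=0xa3 blk=10 s=0: L1-HIT | VC [12]
  [3] addr=0xad blk=10 s=0: L1-HIT | VC [12]
  [4] addr=0xe0 blk=14 s=0: MISS | VC [12, 10]
  [5] addr=0xa4 blk=10 s=0: VC-HIT | VC [12, 14]
  [6] addr=0xaf blk=10 s=0: L1-HIT | VC [12, 14]
  [7] addr=0x85 blk=8 s=0: MISS | VC [12, 14, 10]
  [8] addr=0x26 blk=2 s=0: MISS | VC [14, 10, 8]
  [9] addr=0x47 blk=4 s=0: MISS | VC [10, 8, 2]
  [10] addr=0x20 blk=2 s=0: VC-HIT | VC [10, 8, 4]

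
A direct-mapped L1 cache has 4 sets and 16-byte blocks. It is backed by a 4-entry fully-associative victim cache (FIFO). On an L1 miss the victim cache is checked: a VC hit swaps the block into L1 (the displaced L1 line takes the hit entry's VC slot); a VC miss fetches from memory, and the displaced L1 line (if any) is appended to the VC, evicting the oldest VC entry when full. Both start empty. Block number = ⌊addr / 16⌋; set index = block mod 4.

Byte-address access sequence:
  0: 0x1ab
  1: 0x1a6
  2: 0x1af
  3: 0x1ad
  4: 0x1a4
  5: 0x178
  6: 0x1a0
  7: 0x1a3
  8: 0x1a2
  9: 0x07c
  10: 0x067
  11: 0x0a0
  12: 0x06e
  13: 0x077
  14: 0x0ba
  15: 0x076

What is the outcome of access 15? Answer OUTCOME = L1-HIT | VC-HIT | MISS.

OUTCOME = VC-HIT

  [0] addr=0x1ab blk=26 s=2: MISS | VC []
  [1] addr=0x1a6 blk=26 s=2: L1-HIT | VC []
  [2] addr=0x1af blk=26 s=2: L1-HIT | VC []
  [3] addr=0x1ad blk=26 s=2: L1-HIT | VC []
  [4] addr=0x1a4 blk=26 s=2: L1-HIT | VC []
  [5] addr=0x178 blk=23 s=3: MISS | VC []
  [6] addr=0x1a0 blk=26 s=2: L1-HIT | VC []
  [7] addr=0x1a3 blk=26 s=2: L1-HIT | VC []
  [8] addr=0x1a2 blk=26 s=2: L1-HIT | VC []
  [9] addr=0x7c blk=7 s=3: MISS | VC [23]
  [10] addr=0x67 blk=6 s=2: MISS | VC [23, 26]
  [11] addr=0xa0 blk=10 s=2: MISS | VC [23, 26, 6]
  [12] addr=0x6e blk=6 s=2: VC-HIT | VC [23, 26, 10]
  [13] addr=0x77 blk=7 s=3: L1-HIT | VC [23, 26, 10]
  [14] addr=0xba blk=11 s=3: MISS | VC [23, 26, 10, 7]
  [15] addr=0x76 blk=7 s=3: VC-HIT | VC [23, 26, 10, 11]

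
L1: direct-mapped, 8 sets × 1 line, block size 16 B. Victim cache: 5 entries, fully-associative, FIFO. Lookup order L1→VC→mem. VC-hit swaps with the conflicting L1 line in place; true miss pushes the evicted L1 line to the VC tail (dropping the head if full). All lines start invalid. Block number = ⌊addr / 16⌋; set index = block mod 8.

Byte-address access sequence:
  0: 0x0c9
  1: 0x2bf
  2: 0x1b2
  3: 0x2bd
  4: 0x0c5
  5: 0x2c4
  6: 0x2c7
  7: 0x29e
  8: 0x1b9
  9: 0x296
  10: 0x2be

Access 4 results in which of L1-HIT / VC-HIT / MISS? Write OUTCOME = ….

#0 0xc9→b12/s4 MISS; vc=[]
#1 0x2bf→b43/s3 MISS; vc=[]
#2 0x1b2→b27/s3 MISS; vc=[43]
#3 0x2bd→b43/s3 VC-HIT; vc=[27]
#4 0xc5→b12/s4 L1-HIT; vc=[27]
#5 0x2c4→b44/s4 MISS; vc=[27,12]
#6 0x2c7→b44/s4 L1-HIT; vc=[27,12]
#7 0x29e→b41/s1 MISS; vc=[27,12]
#8 0x1b9→b27/s3 VC-HIT; vc=[43,12]
#9 0x296→b41/s1 L1-HIT; vc=[43,12]
#10 0x2be→b43/s3 VC-HIT; vc=[27,12]

OUTCOME = L1-HIT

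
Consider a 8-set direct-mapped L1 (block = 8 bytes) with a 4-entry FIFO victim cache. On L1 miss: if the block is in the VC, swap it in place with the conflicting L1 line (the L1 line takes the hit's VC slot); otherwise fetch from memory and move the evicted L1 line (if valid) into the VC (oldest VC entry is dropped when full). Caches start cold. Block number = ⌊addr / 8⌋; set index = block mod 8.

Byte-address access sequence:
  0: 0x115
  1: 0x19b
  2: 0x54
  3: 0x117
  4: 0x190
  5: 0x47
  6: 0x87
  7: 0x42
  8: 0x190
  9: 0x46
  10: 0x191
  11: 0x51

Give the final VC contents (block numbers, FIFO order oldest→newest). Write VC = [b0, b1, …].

#0 0x115→b34/s2 MISS; vc=[]
#1 0x19b→b51/s3 MISS; vc=[]
#2 0x54→b10/s2 MISS; vc=[34]
#3 0x117→b34/s2 VC-HIT; vc=[10]
#4 0x190→b50/s2 MISS; vc=[10,34]
#5 0x47→b8/s0 MISS; vc=[10,34]
#6 0x87→b16/s0 MISS; vc=[10,34,8]
#7 0x42→b8/s0 VC-HIT; vc=[10,34,16]
#8 0x190→b50/s2 L1-HIT; vc=[10,34,16]
#9 0x46→b8/s0 L1-HIT; vc=[10,34,16]
#10 0x191→b50/s2 L1-HIT; vc=[10,34,16]
#11 0x51→b10/s2 VC-HIT; vc=[50,34,16]

VC = [50, 34, 16]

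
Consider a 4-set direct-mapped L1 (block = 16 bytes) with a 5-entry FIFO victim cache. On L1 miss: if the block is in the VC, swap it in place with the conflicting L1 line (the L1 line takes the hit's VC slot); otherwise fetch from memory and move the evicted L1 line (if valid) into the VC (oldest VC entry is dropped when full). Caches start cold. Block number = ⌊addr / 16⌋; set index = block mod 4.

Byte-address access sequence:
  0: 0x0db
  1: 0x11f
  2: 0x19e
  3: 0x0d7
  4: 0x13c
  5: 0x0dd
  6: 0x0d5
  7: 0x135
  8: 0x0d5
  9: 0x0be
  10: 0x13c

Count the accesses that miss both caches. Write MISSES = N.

MISSES = 5

0: 0xdb (blk 13, set 1) → MISS  vc=[]
1: 0x11f (blk 17, set 1) → MISS  vc=[13]
2: 0x19e (blk 25, set 1) → MISS  vc=[13, 17]
3: 0xd7 (blk 13, set 1) → VC-HIT  vc=[25, 17]
4: 0x13c (blk 19, set 3) → MISS  vc=[25, 17]
5: 0xdd (blk 13, set 1) → L1-HIT  vc=[25, 17]
6: 0xd5 (blk 13, set 1) → L1-HIT  vc=[25, 17]
7: 0x135 (blk 19, set 3) → L1-HIT  vc=[25, 17]
8: 0xd5 (blk 13, set 1) → L1-HIT  vc=[25, 17]
9: 0xbe (blk 11, set 3) → MISS  vc=[25, 17, 19]
10: 0x13c (blk 19, set 3) → VC-HIT  vc=[25, 17, 11]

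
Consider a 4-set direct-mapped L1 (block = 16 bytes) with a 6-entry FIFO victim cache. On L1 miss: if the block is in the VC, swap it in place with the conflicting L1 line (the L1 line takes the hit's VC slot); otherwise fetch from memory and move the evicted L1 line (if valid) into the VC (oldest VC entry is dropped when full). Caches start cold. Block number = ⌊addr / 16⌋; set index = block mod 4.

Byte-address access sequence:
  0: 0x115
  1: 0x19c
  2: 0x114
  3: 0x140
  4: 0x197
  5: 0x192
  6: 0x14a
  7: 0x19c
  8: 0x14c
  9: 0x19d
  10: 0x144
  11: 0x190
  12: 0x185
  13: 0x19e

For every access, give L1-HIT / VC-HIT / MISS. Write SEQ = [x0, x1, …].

SEQ = [MISS, MISS, VC-HIT, MISS, VC-HIT, L1-HIT, L1-HIT, L1-HIT, L1-HIT, L1-HIT, L1-HIT, L1-HIT, MISS, L1-HIT]

  [0] addr=0x115 blk=17 s=1: MISS | VC []
  [1] addr=0x19c blk=25 s=1: MISS | VC [17]
  [2] addr=0x114 blk=17 s=1: VC-HIT | VC [25]
  [3] addr=0x140 blk=20 s=0: MISS | VC [25]
  [4] addr=0x197 blk=25 s=1: VC-HIT | VC [17]
  [5] addr=0x192 blk=25 s=1: L1-HIT | VC [17]
  [6] addr=0x14a blk=20 s=0: L1-HIT | VC [17]
  [7] addr=0x19c blk=25 s=1: L1-HIT | VC [17]
  [8] addr=0x14c blk=20 s=0: L1-HIT | VC [17]
  [9] addr=0x19d blk=25 s=1: L1-HIT | VC [17]
  [10] addr=0x144 blk=20 s=0: L1-HIT | VC [17]
  [11] addr=0x190 blk=25 s=1: L1-HIT | VC [17]
  [12] addr=0x185 blk=24 s=0: MISS | VC [17, 20]
  [13] addr=0x19e blk=25 s=1: L1-HIT | VC [17, 20]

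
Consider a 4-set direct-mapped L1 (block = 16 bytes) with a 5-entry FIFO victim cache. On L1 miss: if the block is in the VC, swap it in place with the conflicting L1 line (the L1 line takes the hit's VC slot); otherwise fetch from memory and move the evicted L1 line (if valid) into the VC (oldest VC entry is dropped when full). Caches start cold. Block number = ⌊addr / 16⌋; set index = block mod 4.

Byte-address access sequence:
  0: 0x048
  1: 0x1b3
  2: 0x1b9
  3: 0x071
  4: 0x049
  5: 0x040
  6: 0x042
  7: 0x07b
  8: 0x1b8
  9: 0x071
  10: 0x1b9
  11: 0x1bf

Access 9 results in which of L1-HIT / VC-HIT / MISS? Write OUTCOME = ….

  [0] addr=0x48 blk=4 s=0: MISS | VC []
  [1] addr=0x1b3 blk=27 s=3: MISS | VC []
  [2] addr=0x1b9 blk=27 s=3: L1-HIT | VC []
  [3] addr=0x71 blk=7 s=3: MISS | VC [27]
  [4] addr=0x49 blk=4 s=0: L1-HIT | VC [27]
  [5] addr=0x40 blk=4 s=0: L1-HIT | VC [27]
  [6] addr=0x42 blk=4 s=0: L1-HIT | VC [27]
  [7] addr=0x7b blk=7 s=3: L1-HIT | VC [27]
  [8] addr=0x1b8 blk=27 s=3: VC-HIT | VC [7]
  [9] addr=0x71 blk=7 s=3: VC-HIT | VC [27]
  [10] addr=0x1b9 blk=27 s=3: VC-HIT | VC [7]
  [11] addr=0x1bf blk=27 s=3: L1-HIT | VC [7]

OUTCOME = VC-HIT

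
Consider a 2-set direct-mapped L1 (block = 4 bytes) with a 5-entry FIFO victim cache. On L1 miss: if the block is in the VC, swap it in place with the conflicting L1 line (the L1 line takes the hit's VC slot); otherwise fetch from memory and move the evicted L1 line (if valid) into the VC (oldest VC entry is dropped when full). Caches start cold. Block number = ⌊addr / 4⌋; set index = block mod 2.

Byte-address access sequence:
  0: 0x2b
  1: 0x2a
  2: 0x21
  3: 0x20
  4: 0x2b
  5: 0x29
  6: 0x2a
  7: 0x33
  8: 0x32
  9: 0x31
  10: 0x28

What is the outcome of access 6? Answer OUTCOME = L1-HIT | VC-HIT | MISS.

  [0] addr=0x2b blk=10 s=0: MISS | VC []
  [1] addr=0x2a blk=10 s=0: L1-HIT | VC []
  [2] addr=0x21 blk=8 s=0: MISS | VC [10]
  [3] addr=0x20 blk=8 s=0: L1-HIT | VC [10]
  [4] addr=0x2b blk=10 s=0: VC-HIT | VC [8]
  [5] addr=0x29 blk=10 s=0: L1-HIT | VC [8]
  [6] addr=0x2a blk=10 s=0: L1-HIT | VC [8]
  [7] addr=0x33 blk=12 s=0: MISS | VC [8, 10]
  [8] addr=0x32 blk=12 s=0: L1-HIT | VC [8, 10]
  [9] addr=0x31 blk=12 s=0: L1-HIT | VC [8, 10]
  [10] addr=0x28 blk=10 s=0: VC-HIT | VC [8, 12]

OUTCOME = L1-HIT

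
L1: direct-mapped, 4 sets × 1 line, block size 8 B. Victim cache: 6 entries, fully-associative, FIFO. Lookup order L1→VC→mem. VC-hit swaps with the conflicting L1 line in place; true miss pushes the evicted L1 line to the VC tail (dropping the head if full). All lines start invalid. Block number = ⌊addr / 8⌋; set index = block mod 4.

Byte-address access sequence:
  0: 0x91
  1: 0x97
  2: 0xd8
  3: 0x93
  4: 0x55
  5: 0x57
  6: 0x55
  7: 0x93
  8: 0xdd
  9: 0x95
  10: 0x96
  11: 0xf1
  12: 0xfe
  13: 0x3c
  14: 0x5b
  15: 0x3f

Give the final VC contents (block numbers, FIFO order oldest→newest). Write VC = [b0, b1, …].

VC = [10, 18, 27, 31, 11]

#0 0x91→b18/s2 MISS; vc=[]
#1 0x97→b18/s2 L1-HIT; vc=[]
#2 0xd8→b27/s3 MISS; vc=[]
#3 0x93→b18/s2 L1-HIT; vc=[]
#4 0x55→b10/s2 MISS; vc=[18]
#5 0x57→b10/s2 L1-HIT; vc=[18]
#6 0x55→b10/s2 L1-HIT; vc=[18]
#7 0x93→b18/s2 VC-HIT; vc=[10]
#8 0xdd→b27/s3 L1-HIT; vc=[10]
#9 0x95→b18/s2 L1-HIT; vc=[10]
#10 0x96→b18/s2 L1-HIT; vc=[10]
#11 0xf1→b30/s2 MISS; vc=[10,18]
#12 0xfe→b31/s3 MISS; vc=[10,18,27]
#13 0x3c→b7/s3 MISS; vc=[10,18,27,31]
#14 0x5b→b11/s3 MISS; vc=[10,18,27,31,7]
#15 0x3f→b7/s3 VC-HIT; vc=[10,18,27,31,11]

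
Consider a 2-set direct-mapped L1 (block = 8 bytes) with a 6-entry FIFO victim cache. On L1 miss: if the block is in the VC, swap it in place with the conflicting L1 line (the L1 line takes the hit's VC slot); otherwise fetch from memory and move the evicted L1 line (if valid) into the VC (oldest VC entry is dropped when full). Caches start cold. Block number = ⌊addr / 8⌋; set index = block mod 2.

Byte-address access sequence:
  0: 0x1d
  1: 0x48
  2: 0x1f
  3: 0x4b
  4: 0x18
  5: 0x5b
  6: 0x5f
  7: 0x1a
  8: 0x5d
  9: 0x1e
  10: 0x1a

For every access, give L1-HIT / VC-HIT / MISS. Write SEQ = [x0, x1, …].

#0 0x1d→b3/s1 MISS; vc=[]
#1 0x48→b9/s1 MISS; vc=[3]
#2 0x1f→b3/s1 VC-HIT; vc=[9]
#3 0x4b→b9/s1 VC-HIT; vc=[3]
#4 0x18→b3/s1 VC-HIT; vc=[9]
#5 0x5b→b11/s1 MISS; vc=[9,3]
#6 0x5f→b11/s1 L1-HIT; vc=[9,3]
#7 0x1a→b3/s1 VC-HIT; vc=[9,11]
#8 0x5d→b11/s1 VC-HIT; vc=[9,3]
#9 0x1e→b3/s1 VC-HIT; vc=[9,11]
#10 0x1a→b3/s1 L1-HIT; vc=[9,11]

SEQ = [MISS, MISS, VC-HIT, VC-HIT, VC-HIT, MISS, L1-HIT, VC-HIT, VC-HIT, VC-HIT, L1-HIT]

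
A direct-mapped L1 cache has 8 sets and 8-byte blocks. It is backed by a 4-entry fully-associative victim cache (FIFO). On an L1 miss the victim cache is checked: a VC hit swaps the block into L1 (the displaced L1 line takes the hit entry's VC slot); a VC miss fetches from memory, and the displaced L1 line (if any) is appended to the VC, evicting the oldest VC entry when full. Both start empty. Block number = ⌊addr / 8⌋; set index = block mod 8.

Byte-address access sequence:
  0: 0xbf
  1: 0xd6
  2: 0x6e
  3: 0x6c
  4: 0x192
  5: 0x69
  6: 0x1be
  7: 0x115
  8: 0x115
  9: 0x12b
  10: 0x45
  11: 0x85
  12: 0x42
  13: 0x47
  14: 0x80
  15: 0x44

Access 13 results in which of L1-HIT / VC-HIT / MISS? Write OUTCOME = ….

0: 0xbf (blk 23, set 7) → MISS  vc=[]
1: 0xd6 (blk 26, set 2) → MISS  vc=[]
2: 0x6e (blk 13, set 5) → MISS  vc=[]
3: 0x6c (blk 13, set 5) → L1-HIT  vc=[]
4: 0x192 (blk 50, set 2) → MISS  vc=[26]
5: 0x69 (blk 13, set 5) → L1-HIT  vc=[26]
6: 0x1be (blk 55, set 7) → MISS  vc=[26, 23]
7: 0x115 (blk 34, set 2) → MISS  vc=[26, 23, 50]
8: 0x115 (blk 34, set 2) → L1-HIT  vc=[26, 23, 50]
9: 0x12b (blk 37, set 5) → MISS  vc=[26, 23, 50, 13]
10: 0x45 (blk 8, set 0) → MISS  vc=[26, 23, 50, 13]
11: 0x85 (blk 16, set 0) → MISS  vc=[23, 50, 13, 8]
12: 0x42 (blk 8, set 0) → VC-HIT  vc=[23, 50, 13, 16]
13: 0x47 (blk 8, set 0) → L1-HIT  vc=[23, 50, 13, 16]
14: 0x80 (blk 16, set 0) → VC-HIT  vc=[23, 50, 13, 8]
15: 0x44 (blk 8, set 0) → VC-HIT  vc=[23, 50, 13, 16]

OUTCOME = L1-HIT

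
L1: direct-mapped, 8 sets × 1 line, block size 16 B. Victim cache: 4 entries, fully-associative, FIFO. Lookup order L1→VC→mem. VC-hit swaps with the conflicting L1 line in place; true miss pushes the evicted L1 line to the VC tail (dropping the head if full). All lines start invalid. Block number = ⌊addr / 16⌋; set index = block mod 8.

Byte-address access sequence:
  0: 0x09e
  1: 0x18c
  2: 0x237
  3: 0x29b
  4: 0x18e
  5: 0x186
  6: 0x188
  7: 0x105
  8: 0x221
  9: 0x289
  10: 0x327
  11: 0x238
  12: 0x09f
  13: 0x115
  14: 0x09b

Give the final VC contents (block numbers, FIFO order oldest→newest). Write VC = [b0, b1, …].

0: 0x9e (blk 9, set 1) → MISS  vc=[]
1: 0x18c (blk 24, set 0) → MISS  vc=[]
2: 0x237 (blk 35, set 3) → MISS  vc=[]
3: 0x29b (blk 41, set 1) → MISS  vc=[9]
4: 0x18e (blk 24, set 0) → L1-HIT  vc=[9]
5: 0x186 (blk 24, set 0) → L1-HIT  vc=[9]
6: 0x188 (blk 24, set 0) → L1-HIT  vc=[9]
7: 0x105 (blk 16, set 0) → MISS  vc=[9, 24]
8: 0x221 (blk 34, set 2) → MISS  vc=[9, 24]
9: 0x289 (blk 40, set 0) → MISS  vc=[9, 24, 16]
10: 0x327 (blk 50, set 2) → MISS  vc=[9, 24, 16, 34]
11: 0x238 (blk 35, set 3) → L1-HIT  vc=[9, 24, 16, 34]
12: 0x9f (blk 9, set 1) → VC-HIT  vc=[41, 24, 16, 34]
13: 0x115 (blk 17, set 1) → MISS  vc=[24, 16, 34, 9]
14: 0x9b (blk 9, set 1) → VC-HIT  vc=[24, 16, 34, 17]

VC = [24, 16, 34, 17]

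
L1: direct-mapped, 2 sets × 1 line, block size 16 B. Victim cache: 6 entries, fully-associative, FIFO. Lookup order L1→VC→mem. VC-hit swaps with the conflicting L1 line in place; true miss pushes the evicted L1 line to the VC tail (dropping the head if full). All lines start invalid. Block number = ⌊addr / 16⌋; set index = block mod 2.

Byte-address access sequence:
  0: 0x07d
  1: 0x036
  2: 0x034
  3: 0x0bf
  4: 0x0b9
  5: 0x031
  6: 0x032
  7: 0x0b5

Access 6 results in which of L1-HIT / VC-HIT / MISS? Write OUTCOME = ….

OUTCOME = L1-HIT

#0 0x7d→b7/s1 MISS; vc=[]
#1 0x36→b3/s1 MISS; vc=[7]
#2 0x34→b3/s1 L1-HIT; vc=[7]
#3 0xbf→b11/s1 MISS; vc=[7,3]
#4 0xb9→b11/s1 L1-HIT; vc=[7,3]
#5 0x31→b3/s1 VC-HIT; vc=[7,11]
#6 0x32→b3/s1 L1-HIT; vc=[7,11]
#7 0xb5→b11/s1 VC-HIT; vc=[7,3]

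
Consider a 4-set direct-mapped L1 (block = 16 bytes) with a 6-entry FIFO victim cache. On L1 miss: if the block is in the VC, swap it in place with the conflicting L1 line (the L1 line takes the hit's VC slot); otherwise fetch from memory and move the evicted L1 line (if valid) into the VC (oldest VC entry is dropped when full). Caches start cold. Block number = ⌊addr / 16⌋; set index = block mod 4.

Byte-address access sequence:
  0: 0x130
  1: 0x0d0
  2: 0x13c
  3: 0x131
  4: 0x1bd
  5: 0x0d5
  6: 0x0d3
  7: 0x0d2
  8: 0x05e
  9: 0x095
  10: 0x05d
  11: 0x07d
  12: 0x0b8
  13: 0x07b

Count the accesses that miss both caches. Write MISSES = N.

MISSES = 7

#0 0x130→b19/s3 MISS; vc=[]
#1 0xd0→b13/s1 MISS; vc=[]
#2 0x13c→b19/s3 L1-HIT; vc=[]
#3 0x131→b19/s3 L1-HIT; vc=[]
#4 0x1bd→b27/s3 MISS; vc=[19]
#5 0xd5→b13/s1 L1-HIT; vc=[19]
#6 0xd3→b13/s1 L1-HIT; vc=[19]
#7 0xd2→b13/s1 L1-HIT; vc=[19]
#8 0x5e→b5/s1 MISS; vc=[19,13]
#9 0x95→b9/s1 MISS; vc=[19,13,5]
#10 0x5d→b5/s1 VC-HIT; vc=[19,13,9]
#11 0x7d→b7/s3 MISS; vc=[19,13,9,27]
#12 0xb8→b11/s3 MISS; vc=[19,13,9,27,7]
#13 0x7b→b7/s3 VC-HIT; vc=[19,13,9,27,11]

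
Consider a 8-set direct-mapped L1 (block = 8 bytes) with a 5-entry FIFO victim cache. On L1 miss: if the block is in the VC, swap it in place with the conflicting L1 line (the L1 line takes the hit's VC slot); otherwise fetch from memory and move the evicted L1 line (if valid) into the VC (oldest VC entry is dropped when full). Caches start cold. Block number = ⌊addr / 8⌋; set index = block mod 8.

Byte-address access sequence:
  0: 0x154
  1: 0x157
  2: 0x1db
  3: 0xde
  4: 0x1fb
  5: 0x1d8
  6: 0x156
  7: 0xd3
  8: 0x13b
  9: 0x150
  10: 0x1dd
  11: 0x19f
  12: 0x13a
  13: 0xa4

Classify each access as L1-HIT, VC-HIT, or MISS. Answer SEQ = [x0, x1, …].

0: 0x154 (blk 42, set 2) → MISS  vc=[]
1: 0x157 (blk 42, set 2) → L1-HIT  vc=[]
2: 0x1db (blk 59, set 3) → MISS  vc=[]
3: 0xde (blk 27, set 3) → MISS  vc=[59]
4: 0x1fb (blk 63, set 7) → MISS  vc=[59]
5: 0x1d8 (blk 59, set 3) → VC-HIT  vc=[27]
6: 0x156 (blk 42, set 2) → L1-HIT  vc=[27]
7: 0xd3 (blk 26, set 2) → MISS  vc=[27, 42]
8: 0x13b (blk 39, set 7) → MISS  vc=[27, 42, 63]
9: 0x150 (blk 42, set 2) → VC-HIT  vc=[27, 26, 63]
10: 0x1dd (blk 59, set 3) → L1-HIT  vc=[27, 26, 63]
11: 0x19f (blk 51, set 3) → MISS  vc=[27, 26, 63, 59]
12: 0x13a (blk 39, set 7) → L1-HIT  vc=[27, 26, 63, 59]
13: 0xa4 (blk 20, set 4) → MISS  vc=[27, 26, 63, 59]

SEQ = [MISS, L1-HIT, MISS, MISS, MISS, VC-HIT, L1-HIT, MISS, MISS, VC-HIT, L1-HIT, MISS, L1-HIT, MISS]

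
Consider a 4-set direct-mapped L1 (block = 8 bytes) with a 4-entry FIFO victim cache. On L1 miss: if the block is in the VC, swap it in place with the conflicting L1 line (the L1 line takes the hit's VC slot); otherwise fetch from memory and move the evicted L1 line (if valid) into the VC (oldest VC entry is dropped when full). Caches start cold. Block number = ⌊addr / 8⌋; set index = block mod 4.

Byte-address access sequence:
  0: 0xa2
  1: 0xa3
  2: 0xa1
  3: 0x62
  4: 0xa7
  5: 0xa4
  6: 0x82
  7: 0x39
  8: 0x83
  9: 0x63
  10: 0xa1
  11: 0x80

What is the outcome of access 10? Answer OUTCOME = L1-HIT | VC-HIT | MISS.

0: 0xa2 (blk 20, set 0) → MISS  vc=[]
1: 0xa3 (blk 20, set 0) → L1-HIT  vc=[]
2: 0xa1 (blk 20, set 0) → L1-HIT  vc=[]
3: 0x62 (blk 12, set 0) → MISS  vc=[20]
4: 0xa7 (blk 20, set 0) → VC-HIT  vc=[12]
5: 0xa4 (blk 20, set 0) → L1-HIT  vc=[12]
6: 0x82 (blk 16, set 0) → MISS  vc=[12, 20]
7: 0x39 (blk 7, set 3) → MISS  vc=[12, 20]
8: 0x83 (blk 16, set 0) → L1-HIT  vc=[12, 20]
9: 0x63 (blk 12, set 0) → VC-HIT  vc=[16, 20]
10: 0xa1 (blk 20, set 0) → VC-HIT  vc=[16, 12]
11: 0x80 (blk 16, set 0) → VC-HIT  vc=[20, 12]

OUTCOME = VC-HIT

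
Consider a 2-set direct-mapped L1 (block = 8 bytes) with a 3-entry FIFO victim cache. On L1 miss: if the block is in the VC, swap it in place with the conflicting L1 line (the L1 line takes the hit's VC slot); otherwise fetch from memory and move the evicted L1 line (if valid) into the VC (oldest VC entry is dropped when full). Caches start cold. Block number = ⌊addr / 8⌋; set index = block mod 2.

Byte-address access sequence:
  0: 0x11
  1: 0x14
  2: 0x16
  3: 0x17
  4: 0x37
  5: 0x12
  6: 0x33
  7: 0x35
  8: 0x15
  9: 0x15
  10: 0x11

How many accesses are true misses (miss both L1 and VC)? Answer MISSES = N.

  [0] addr=0x11 blk=2 s=0: MISS | VC []
  [1] addr=0x14 blk=2 s=0: L1-HIT | VC []
  [2] addr=0x16 blk=2 s=0: L1-HIT | VC []
  [3] addr=0x17 blk=2 s=0: L1-HIT | VC []
  [4] addr=0x37 blk=6 s=0: MISS | VC [2]
  [5] addr=0x12 blk=2 s=0: VC-HIT | VC [6]
  [6] addr=0x33 blk=6 s=0: VC-HIT | VC [2]
  [7] addr=0x35 blk=6 s=0: L1-HIT | VC [2]
  [8] addr=0x15 blk=2 s=0: VC-HIT | VC [6]
  [9] addr=0x15 blk=2 s=0: L1-HIT | VC [6]
  [10] addr=0x11 blk=2 s=0: L1-HIT | VC [6]

MISSES = 2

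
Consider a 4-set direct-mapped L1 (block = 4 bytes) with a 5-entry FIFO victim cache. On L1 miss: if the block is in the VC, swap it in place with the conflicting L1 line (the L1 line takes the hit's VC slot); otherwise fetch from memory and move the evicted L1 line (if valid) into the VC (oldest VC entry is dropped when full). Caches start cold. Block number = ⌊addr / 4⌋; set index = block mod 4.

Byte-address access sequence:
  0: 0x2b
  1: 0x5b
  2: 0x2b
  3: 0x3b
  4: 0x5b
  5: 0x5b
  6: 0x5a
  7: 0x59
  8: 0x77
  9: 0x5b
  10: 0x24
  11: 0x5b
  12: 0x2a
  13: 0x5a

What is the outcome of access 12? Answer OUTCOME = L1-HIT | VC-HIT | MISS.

#0 0x2b→b10/s2 MISS; vc=[]
#1 0x5b→b22/s2 MISS; vc=[10]
#2 0x2b→b10/s2 VC-HIT; vc=[22]
#3 0x3b→b14/s2 MISS; vc=[22,10]
#4 0x5b→b22/s2 VC-HIT; vc=[14,10]
#5 0x5b→b22/s2 L1-HIT; vc=[14,10]
#6 0x5a→b22/s2 L1-HIT; vc=[14,10]
#7 0x59→b22/s2 L1-HIT; vc=[14,10]
#8 0x77→b29/s1 MISS; vc=[14,10]
#9 0x5b→b22/s2 L1-HIT; vc=[14,10]
#10 0x24→b9/s1 MISS; vc=[14,10,29]
#11 0x5b→b22/s2 L1-HIT; vc=[14,10,29]
#12 0x2a→b10/s2 VC-HIT; vc=[14,22,29]
#13 0x5a→b22/s2 VC-HIT; vc=[14,10,29]

OUTCOME = VC-HIT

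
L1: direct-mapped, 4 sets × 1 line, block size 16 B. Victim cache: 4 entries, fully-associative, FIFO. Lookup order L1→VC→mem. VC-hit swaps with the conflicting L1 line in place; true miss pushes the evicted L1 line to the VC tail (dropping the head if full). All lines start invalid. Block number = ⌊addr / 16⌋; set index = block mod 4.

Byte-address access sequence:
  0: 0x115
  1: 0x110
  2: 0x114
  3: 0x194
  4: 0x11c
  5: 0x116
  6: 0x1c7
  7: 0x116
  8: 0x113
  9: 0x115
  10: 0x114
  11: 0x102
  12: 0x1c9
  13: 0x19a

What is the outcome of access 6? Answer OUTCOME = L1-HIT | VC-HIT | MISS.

OUTCOME = MISS

0: 0x115 (blk 17, set 1) → MISS  vc=[]
1: 0x110 (blk 17, set 1) → L1-HIT  vc=[]
2: 0x114 (blk 17, set 1) → L1-HIT  vc=[]
3: 0x194 (blk 25, set 1) → MISS  vc=[17]
4: 0x11c (blk 17, set 1) → VC-HIT  vc=[25]
5: 0x116 (blk 17, set 1) → L1-HIT  vc=[25]
6: 0x1c7 (blk 28, set 0) → MISS  vc=[25]
7: 0x116 (blk 17, set 1) → L1-HIT  vc=[25]
8: 0x113 (blk 17, set 1) → L1-HIT  vc=[25]
9: 0x115 (blk 17, set 1) → L1-HIT  vc=[25]
10: 0x114 (blk 17, set 1) → L1-HIT  vc=[25]
11: 0x102 (blk 16, set 0) → MISS  vc=[25, 28]
12: 0x1c9 (blk 28, set 0) → VC-HIT  vc=[25, 16]
13: 0x19a (blk 25, set 1) → VC-HIT  vc=[17, 16]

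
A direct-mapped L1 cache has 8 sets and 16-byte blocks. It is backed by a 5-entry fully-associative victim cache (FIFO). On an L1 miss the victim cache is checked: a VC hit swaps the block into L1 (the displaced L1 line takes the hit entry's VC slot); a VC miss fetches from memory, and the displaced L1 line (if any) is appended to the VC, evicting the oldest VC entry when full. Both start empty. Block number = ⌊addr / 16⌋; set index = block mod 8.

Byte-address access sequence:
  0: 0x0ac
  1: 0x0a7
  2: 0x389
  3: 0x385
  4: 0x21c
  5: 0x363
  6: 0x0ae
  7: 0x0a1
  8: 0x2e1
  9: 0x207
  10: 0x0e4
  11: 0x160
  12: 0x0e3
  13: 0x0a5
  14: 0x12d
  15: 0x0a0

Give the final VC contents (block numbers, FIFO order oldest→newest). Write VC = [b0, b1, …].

VC = [54, 56, 46, 22, 18]

#0 0xac→b10/s2 MISS; vc=[]
#1 0xa7→b10/s2 L1-HIT; vc=[]
#2 0x389→b56/s0 MISS; vc=[]
#3 0x385→b56/s0 L1-HIT; vc=[]
#4 0x21c→b33/s1 MISS; vc=[]
#5 0x363→b54/s6 MISS; vc=[]
#6 0xae→b10/s2 L1-HIT; vc=[]
#7 0xa1→b10/s2 L1-HIT; vc=[]
#8 0x2e1→b46/s6 MISS; vc=[54]
#9 0x207→b32/s0 MISS; vc=[54,56]
#10 0xe4→b14/s6 MISS; vc=[54,56,46]
#11 0x160→b22/s6 MISS; vc=[54,56,46,14]
#12 0xe3→b14/s6 VC-HIT; vc=[54,56,46,22]
#13 0xa5→b10/s2 L1-HIT; vc=[54,56,46,22]
#14 0x12d→b18/s2 MISS; vc=[54,56,46,22,10]
#15 0xa0→b10/s2 VC-HIT; vc=[54,56,46,22,18]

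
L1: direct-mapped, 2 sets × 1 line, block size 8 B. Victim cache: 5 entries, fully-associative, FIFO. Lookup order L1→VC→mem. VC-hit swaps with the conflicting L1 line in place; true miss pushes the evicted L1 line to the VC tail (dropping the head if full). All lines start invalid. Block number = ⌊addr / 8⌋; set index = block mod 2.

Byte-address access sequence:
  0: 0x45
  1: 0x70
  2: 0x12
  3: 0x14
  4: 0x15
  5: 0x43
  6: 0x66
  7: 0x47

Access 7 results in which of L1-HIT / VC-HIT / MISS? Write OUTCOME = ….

  [0] addr=0x45 blk=8 s=0: MISS | VC []
  [1] addr=0x70 blk=14 s=0: MISS | VC [8]
  [2] addr=0x12 blk=2 s=0: MISS | VC [8, 14]
  [3] addr=0x14 blk=2 s=0: L1-HIT | VC [8, 14]
  [4] addr=0x15 blk=2 s=0: L1-HIT | VC [8, 14]
  [5] addr=0x43 blk=8 s=0: VC-HIT | VC [2, 14]
  [6] addr=0x66 blk=12 s=0: MISS | VC [2, 14, 8]
  [7] addr=0x47 blk=8 s=0: VC-HIT | VC [2, 14, 12]

OUTCOME = VC-HIT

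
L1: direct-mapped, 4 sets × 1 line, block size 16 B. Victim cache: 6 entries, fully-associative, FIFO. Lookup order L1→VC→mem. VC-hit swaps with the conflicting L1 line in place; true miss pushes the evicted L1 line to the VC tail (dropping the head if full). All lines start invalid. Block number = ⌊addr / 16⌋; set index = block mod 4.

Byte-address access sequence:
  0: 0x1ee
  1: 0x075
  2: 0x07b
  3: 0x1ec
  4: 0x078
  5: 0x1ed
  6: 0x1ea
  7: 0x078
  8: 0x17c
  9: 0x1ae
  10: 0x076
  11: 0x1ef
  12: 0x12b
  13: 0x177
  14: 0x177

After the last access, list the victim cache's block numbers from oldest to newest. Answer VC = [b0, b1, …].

VC = [7, 26, 30]

#0 0x1ee→b30/s2 MISS; vc=[]
#1 0x75→b7/s3 MISS; vc=[]
#2 0x7b→b7/s3 L1-HIT; vc=[]
#3 0x1ec→b30/s2 L1-HIT; vc=[]
#4 0x78→b7/s3 L1-HIT; vc=[]
#5 0x1ed→b30/s2 L1-HIT; vc=[]
#6 0x1ea→b30/s2 L1-HIT; vc=[]
#7 0x78→b7/s3 L1-HIT; vc=[]
#8 0x17c→b23/s3 MISS; vc=[7]
#9 0x1ae→b26/s2 MISS; vc=[7,30]
#10 0x76→b7/s3 VC-HIT; vc=[23,30]
#11 0x1ef→b30/s2 VC-HIT; vc=[23,26]
#12 0x12b→b18/s2 MISS; vc=[23,26,30]
#13 0x177→b23/s3 VC-HIT; vc=[7,26,30]
#14 0x177→b23/s3 L1-HIT; vc=[7,26,30]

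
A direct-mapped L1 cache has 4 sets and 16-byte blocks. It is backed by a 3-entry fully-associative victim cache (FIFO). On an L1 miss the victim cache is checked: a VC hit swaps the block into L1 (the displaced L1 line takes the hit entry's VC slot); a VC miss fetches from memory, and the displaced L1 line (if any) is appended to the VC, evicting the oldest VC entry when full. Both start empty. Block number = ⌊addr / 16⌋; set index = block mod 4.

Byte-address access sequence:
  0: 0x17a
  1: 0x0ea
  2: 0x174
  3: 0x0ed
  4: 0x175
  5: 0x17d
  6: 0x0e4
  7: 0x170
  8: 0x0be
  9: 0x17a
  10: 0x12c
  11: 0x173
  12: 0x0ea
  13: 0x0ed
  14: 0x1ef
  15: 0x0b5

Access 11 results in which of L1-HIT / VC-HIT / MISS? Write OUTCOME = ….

OUTCOME = L1-HIT

  [0] addr=0x17a blk=23 s=3: MISS | VC []
  [1] addr=0xea blk=14 s=2: MISS | VC []
  [2] addr=0x174 blk=23 s=3: L1-HIT | VC []
  [3] addr=0xed blk=14 s=2: L1-HIT | VC []
  [4] addr=0x175 blk=23 s=3: L1-HIT | VC []
  [5] addr=0x17d blk=23 s=3: L1-HIT | VC []
  [6] addr=0xe4 blk=14 s=2: L1-HIT | VC []
  [7] addr=0x170 blk=23 s=3: L1-HIT | VC []
  [8] addr=0xbe blk=11 s=3: MISS | VC [23]
  [9] addr=0x17a blk=23 s=3: VC-HIT | VC [11]
  [10] addr=0x12c blk=18 s=2: MISS | VC [11, 14]
  [11] addr=0x173 blk=23 s=3: L1-HIT | VC [11, 14]
  [12] addr=0xea blk=14 s=2: VC-HIT | VC [11, 18]
  [13] addr=0xed blk=14 s=2: L1-HIT | VC [11, 18]
  [14] addr=0x1ef blk=30 s=2: MISS | VC [11, 18, 14]
  [15] addr=0xb5 blk=11 s=3: VC-HIT | VC [23, 18, 14]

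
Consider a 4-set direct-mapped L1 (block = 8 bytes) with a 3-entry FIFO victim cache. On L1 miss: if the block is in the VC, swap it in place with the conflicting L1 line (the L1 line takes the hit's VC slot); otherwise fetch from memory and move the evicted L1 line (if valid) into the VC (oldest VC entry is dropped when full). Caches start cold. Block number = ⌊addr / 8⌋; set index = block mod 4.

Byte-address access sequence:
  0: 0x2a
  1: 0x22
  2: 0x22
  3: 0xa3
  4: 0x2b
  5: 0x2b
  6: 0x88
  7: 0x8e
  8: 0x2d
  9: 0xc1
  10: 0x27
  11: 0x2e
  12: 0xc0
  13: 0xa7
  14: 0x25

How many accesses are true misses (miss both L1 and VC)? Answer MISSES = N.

MISSES = 5

#0 0x2a→b5/s1 MISS; vc=[]
#1 0x22→b4/s0 MISS; vc=[]
#2 0x22→b4/s0 L1-HIT; vc=[]
#3 0xa3→b20/s0 MISS; vc=[4]
#4 0x2b→b5/s1 L1-HIT; vc=[4]
#5 0x2b→b5/s1 L1-HIT; vc=[4]
#6 0x88→b17/s1 MISS; vc=[4,5]
#7 0x8e→b17/s1 L1-HIT; vc=[4,5]
#8 0x2d→b5/s1 VC-HIT; vc=[4,17]
#9 0xc1→b24/s0 MISS; vc=[4,17,20]
#10 0x27→b4/s0 VC-HIT; vc=[24,17,20]
#11 0x2e→b5/s1 L1-HIT; vc=[24,17,20]
#12 0xc0→b24/s0 VC-HIT; vc=[4,17,20]
#13 0xa7→b20/s0 VC-HIT; vc=[4,17,24]
#14 0x25→b4/s0 VC-HIT; vc=[20,17,24]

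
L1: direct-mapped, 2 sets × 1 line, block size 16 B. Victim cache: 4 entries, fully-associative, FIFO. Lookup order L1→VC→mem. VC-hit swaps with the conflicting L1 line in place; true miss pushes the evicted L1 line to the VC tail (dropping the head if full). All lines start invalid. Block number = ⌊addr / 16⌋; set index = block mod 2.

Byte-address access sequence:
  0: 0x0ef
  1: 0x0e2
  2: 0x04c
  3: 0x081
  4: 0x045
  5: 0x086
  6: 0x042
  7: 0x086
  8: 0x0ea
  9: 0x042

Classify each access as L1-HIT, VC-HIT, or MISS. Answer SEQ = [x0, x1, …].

SEQ = [MISS, L1-HIT, MISS, MISS, VC-HIT, VC-HIT, VC-HIT, VC-HIT, VC-HIT, VC-HIT]

  [0] addr=0xef blk=14 s=0: MISS | VC []
  [1] addr=0xe2 blk=14 s=0: L1-HIT | VC []
  [2] addr=0x4c blk=4 s=0: MISS | VC [14]
  [3] addr=0x81 blk=8 s=0: MISS | VC [14, 4]
  [4] addr=0x45 blk=4 s=0: VC-HIT | VC [14, 8]
  [5] addr=0x86 blk=8 s=0: VC-HIT | VC [14, 4]
  [6] addr=0x42 blk=4 s=0: VC-HIT | VC [14, 8]
  [7] addr=0x86 blk=8 s=0: VC-HIT | VC [14, 4]
  [8] addr=0xea blk=14 s=0: VC-HIT | VC [8, 4]
  [9] addr=0x42 blk=4 s=0: VC-HIT | VC [8, 14]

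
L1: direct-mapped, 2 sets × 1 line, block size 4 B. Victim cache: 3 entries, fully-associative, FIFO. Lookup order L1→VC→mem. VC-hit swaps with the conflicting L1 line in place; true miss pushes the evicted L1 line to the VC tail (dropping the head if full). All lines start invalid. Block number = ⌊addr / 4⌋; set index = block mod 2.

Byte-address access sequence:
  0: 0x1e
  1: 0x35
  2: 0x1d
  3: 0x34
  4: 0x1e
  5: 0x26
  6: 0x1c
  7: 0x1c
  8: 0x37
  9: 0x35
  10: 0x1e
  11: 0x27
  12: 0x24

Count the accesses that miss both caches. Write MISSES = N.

0: 0x1e (blk 7, set 1) → MISS  vc=[]
1: 0x35 (blk 13, set 1) → MISS  vc=[7]
2: 0x1d (blk 7, set 1) → VC-HIT  vc=[13]
3: 0x34 (blk 13, set 1) → VC-HIT  vc=[7]
4: 0x1e (blk 7, set 1) → VC-HIT  vc=[13]
5: 0x26 (blk 9, set 1) → MISS  vc=[13, 7]
6: 0x1c (blk 7, set 1) → VC-HIT  vc=[13, 9]
7: 0x1c (blk 7, set 1) → L1-HIT  vc=[13, 9]
8: 0x37 (blk 13, set 1) → VC-HIT  vc=[7, 9]
9: 0x35 (blk 13, set 1) → L1-HIT  vc=[7, 9]
10: 0x1e (blk 7, set 1) → VC-HIT  vc=[13, 9]
11: 0x27 (blk 9, set 1) → VC-HIT  vc=[13, 7]
12: 0x24 (blk 9, set 1) → L1-HIT  vc=[13, 7]

MISSES = 3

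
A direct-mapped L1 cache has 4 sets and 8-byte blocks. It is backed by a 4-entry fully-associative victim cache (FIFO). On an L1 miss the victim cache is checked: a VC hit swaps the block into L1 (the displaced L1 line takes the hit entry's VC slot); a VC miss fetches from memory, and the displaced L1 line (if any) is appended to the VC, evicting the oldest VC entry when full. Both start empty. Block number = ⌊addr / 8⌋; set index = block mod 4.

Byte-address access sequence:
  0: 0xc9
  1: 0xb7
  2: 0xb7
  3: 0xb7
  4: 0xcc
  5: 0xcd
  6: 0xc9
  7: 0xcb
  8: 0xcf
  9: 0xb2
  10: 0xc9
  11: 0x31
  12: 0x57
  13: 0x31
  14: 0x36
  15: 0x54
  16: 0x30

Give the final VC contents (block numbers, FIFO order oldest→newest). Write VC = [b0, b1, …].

0: 0xc9 (blk 25, set 1) → MISS  vc=[]
1: 0xb7 (blk 22, set 2) → MISS  vc=[]
2: 0xb7 (blk 22, set 2) → L1-HIT  vc=[]
3: 0xb7 (blk 22, set 2) → L1-HIT  vc=[]
4: 0xcc (blk 25, set 1) → L1-HIT  vc=[]
5: 0xcd (blk 25, set 1) → L1-HIT  vc=[]
6: 0xc9 (blk 25, set 1) → L1-HIT  vc=[]
7: 0xcb (blk 25, set 1) → L1-HIT  vc=[]
8: 0xcf (blk 25, set 1) → L1-HIT  vc=[]
9: 0xb2 (blk 22, set 2) → L1-HIT  vc=[]
10: 0xc9 (blk 25, set 1) → L1-HIT  vc=[]
11: 0x31 (blk 6, set 2) → MISS  vc=[22]
12: 0x57 (blk 10, set 2) → MISS  vc=[22, 6]
13: 0x31 (blk 6, set 2) → VC-HIT  vc=[22, 10]
14: 0x36 (blk 6, set 2) → L1-HIT  vc=[22, 10]
15: 0x54 (blk 10, set 2) → VC-HIT  vc=[22, 6]
16: 0x30 (blk 6, set 2) → VC-HIT  vc=[22, 10]

VC = [22, 10]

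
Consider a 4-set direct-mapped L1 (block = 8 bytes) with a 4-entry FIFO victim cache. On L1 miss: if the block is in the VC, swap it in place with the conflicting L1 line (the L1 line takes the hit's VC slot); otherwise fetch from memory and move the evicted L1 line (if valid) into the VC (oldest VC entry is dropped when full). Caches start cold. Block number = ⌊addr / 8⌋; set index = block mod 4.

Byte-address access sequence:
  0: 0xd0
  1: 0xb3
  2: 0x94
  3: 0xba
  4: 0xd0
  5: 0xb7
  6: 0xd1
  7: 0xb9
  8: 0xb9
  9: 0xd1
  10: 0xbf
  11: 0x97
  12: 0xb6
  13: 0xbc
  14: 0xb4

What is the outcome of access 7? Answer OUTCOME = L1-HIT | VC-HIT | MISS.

0: 0xd0 (blk 26, set 2) → MISS  vc=[]
1: 0xb3 (blk 22, set 2) → MISS  vc=[26]
2: 0x94 (blk 18, set 2) → MISS  vc=[26, 22]
3: 0xba (blk 23, set 3) → MISS  vc=[26, 22]
4: 0xd0 (blk 26, set 2) → VC-HIT  vc=[18, 22]
5: 0xb7 (blk 22, set 2) → VC-HIT  vc=[18, 26]
6: 0xd1 (blk 26, set 2) → VC-HIT  vc=[18, 22]
7: 0xb9 (blk 23, set 3) → L1-HIT  vc=[18, 22]
8: 0xb9 (blk 23, set 3) → L1-HIT  vc=[18, 22]
9: 0xd1 (blk 26, set 2) → L1-HIT  vc=[18, 22]
10: 0xbf (blk 23, set 3) → L1-HIT  vc=[18, 22]
11: 0x97 (blk 18, set 2) → VC-HIT  vc=[26, 22]
12: 0xb6 (blk 22, set 2) → VC-HIT  vc=[26, 18]
13: 0xbc (blk 23, set 3) → L1-HIT  vc=[26, 18]
14: 0xb4 (blk 22, set 2) → L1-HIT  vc=[26, 18]

OUTCOME = L1-HIT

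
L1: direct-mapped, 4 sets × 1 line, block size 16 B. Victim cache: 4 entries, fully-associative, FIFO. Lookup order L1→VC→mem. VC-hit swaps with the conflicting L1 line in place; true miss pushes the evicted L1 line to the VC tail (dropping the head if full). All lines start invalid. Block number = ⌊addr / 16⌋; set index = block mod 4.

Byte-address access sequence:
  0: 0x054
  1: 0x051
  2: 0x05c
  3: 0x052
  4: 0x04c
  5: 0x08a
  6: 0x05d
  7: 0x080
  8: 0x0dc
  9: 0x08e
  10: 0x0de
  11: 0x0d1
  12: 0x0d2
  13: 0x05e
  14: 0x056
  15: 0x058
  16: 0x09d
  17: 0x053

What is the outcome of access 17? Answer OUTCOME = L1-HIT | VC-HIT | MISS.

OUTCOME = VC-HIT

0: 0x54 (blk 5, set 1) → MISS  vc=[]
1: 0x51 (blk 5, set 1) → L1-HIT  vc=[]
2: 0x5c (blk 5, set 1) → L1-HIT  vc=[]
3: 0x52 (blk 5, set 1) → L1-HIT  vc=[]
4: 0x4c (blk 4, set 0) → MISS  vc=[]
5: 0x8a (blk 8, set 0) → MISS  vc=[4]
6: 0x5d (blk 5, set 1) → L1-HIT  vc=[4]
7: 0x80 (blk 8, set 0) → L1-HIT  vc=[4]
8: 0xdc (blk 13, set 1) → MISS  vc=[4, 5]
9: 0x8e (blk 8, set 0) → L1-HIT  vc=[4, 5]
10: 0xde (blk 13, set 1) → L1-HIT  vc=[4, 5]
11: 0xd1 (blk 13, set 1) → L1-HIT  vc=[4, 5]
12: 0xd2 (blk 13, set 1) → L1-HIT  vc=[4, 5]
13: 0x5e (blk 5, set 1) → VC-HIT  vc=[4, 13]
14: 0x56 (blk 5, set 1) → L1-HIT  vc=[4, 13]
15: 0x58 (blk 5, set 1) → L1-HIT  vc=[4, 13]
16: 0x9d (blk 9, set 1) → MISS  vc=[4, 13, 5]
17: 0x53 (blk 5, set 1) → VC-HIT  vc=[4, 13, 9]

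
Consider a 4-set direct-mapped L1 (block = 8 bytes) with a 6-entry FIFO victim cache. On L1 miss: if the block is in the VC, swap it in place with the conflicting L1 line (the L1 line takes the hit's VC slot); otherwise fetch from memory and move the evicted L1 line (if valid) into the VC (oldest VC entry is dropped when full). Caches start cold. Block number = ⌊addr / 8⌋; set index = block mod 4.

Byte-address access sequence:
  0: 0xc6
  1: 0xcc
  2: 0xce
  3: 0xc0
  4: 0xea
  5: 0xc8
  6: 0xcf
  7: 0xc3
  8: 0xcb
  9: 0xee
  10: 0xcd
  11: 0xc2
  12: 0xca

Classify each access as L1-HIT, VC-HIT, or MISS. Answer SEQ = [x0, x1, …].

0: 0xc6 (blk 24, set 0) → MISS  vc=[]
1: 0xcc (blk 25, set 1) → MISS  vc=[]
2: 0xce (blk 25, set 1) → L1-HIT  vc=[]
3: 0xc0 (blk 24, set 0) → L1-HIT  vc=[]
4: 0xea (blk 29, set 1) → MISS  vc=[25]
5: 0xc8 (blk 25, set 1) → VC-HIT  vc=[29]
6: 0xcf (blk 25, set 1) → L1-HIT  vc=[29]
7: 0xc3 (blk 24, set 0) → L1-HIT  vc=[29]
8: 0xcb (blk 25, set 1) → L1-HIT  vc=[29]
9: 0xee (blk 29, set 1) → VC-HIT  vc=[25]
10: 0xcd (blk 25, set 1) → VC-HIT  vc=[29]
11: 0xc2 (blk 24, set 0) → L1-HIT  vc=[29]
12: 0xca (blk 25, set 1) → L1-HIT  vc=[29]

SEQ = [MISS, MISS, L1-HIT, L1-HIT, MISS, VC-HIT, L1-HIT, L1-HIT, L1-HIT, VC-HIT, VC-HIT, L1-HIT, L1-HIT]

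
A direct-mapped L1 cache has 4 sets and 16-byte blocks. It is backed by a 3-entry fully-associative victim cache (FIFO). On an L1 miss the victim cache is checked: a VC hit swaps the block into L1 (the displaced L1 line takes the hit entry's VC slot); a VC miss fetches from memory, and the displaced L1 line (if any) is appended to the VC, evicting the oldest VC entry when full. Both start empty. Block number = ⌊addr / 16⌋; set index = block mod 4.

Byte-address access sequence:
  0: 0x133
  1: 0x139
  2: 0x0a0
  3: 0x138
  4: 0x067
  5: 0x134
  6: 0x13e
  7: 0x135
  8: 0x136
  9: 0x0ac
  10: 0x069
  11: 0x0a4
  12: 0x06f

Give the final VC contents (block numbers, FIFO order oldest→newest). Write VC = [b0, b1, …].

VC = [10]

  [0] addr=0x133 blk=19 s=3: MISS | VC []
  [1] addr=0x139 blk=19 s=3: L1-HIT | VC []
  [2] addr=0xa0 blk=10 s=2: MISS | VC []
  [3] addr=0x138 blk=19 s=3: L1-HIT | VC []
  [4] addr=0x67 blk=6 s=2: MISS | VC [10]
  [5] addr=0x134 blk=19 s=3: L1-HIT | VC [10]
  [6] addr=0x13e blk=19 s=3: L1-HIT | VC [10]
  [7] addr=0x135 blk=19 s=3: L1-HIT | VC [10]
  [8] addr=0x136 blk=19 s=3: L1-HIT | VC [10]
  [9] addr=0xac blk=10 s=2: VC-HIT | VC [6]
  [10] addr=0x69 blk=6 s=2: VC-HIT | VC [10]
  [11] addr=0xa4 blk=10 s=2: VC-HIT | VC [6]
  [12] addr=0x6f blk=6 s=2: VC-HIT | VC [10]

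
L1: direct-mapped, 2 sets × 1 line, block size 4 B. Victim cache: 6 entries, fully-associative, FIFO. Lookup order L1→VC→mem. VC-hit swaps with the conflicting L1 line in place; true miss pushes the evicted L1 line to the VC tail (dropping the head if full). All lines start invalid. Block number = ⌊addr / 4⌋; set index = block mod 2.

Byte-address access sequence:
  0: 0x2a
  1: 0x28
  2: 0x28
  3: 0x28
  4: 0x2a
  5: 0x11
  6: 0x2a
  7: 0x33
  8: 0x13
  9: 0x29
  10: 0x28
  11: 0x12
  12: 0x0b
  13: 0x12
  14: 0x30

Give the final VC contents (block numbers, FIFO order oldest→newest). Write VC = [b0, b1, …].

#0 0x2a→b10/s0 MISS; vc=[]
#1 0x28→b10/s0 L1-HIT; vc=[]
#2 0x28→b10/s0 L1-HIT; vc=[]
#3 0x28→b10/s0 L1-HIT; vc=[]
#4 0x2a→b10/s0 L1-HIT; vc=[]
#5 0x11→b4/s0 MISS; vc=[10]
#6 0x2a→b10/s0 VC-HIT; vc=[4]
#7 0x33→b12/s0 MISS; vc=[4,10]
#8 0x13→b4/s0 VC-HIT; vc=[12,10]
#9 0x29→b10/s0 VC-HIT; vc=[12,4]
#10 0x28→b10/s0 L1-HIT; vc=[12,4]
#11 0x12→b4/s0 VC-HIT; vc=[12,10]
#12 0xb→b2/s0 MISS; vc=[12,10,4]
#13 0x12→b4/s0 VC-HIT; vc=[12,10,2]
#14 0x30→b12/s0 VC-HIT; vc=[4,10,2]

VC = [4, 10, 2]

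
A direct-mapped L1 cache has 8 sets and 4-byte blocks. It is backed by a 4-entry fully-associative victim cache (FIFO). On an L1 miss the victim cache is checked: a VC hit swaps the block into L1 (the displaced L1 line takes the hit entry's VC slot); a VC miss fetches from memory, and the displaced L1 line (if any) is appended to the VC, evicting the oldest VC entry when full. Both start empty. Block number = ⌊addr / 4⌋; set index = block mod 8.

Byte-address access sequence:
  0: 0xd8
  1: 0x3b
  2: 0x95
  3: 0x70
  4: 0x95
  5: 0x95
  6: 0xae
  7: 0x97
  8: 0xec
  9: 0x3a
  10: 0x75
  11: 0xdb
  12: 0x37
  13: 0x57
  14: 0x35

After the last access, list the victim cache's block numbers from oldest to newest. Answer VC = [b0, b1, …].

VC = [43, 37, 29, 21]

0: 0xd8 (blk 54, set 6) → MISS  vc=[]
1: 0x3b (blk 14, set 6) → MISS  vc=[54]
2: 0x95 (blk 37, set 5) → MISS  vc=[54]
3: 0x70 (blk 28, set 4) → MISS  vc=[54]
4: 0x95 (blk 37, set 5) → L1-HIT  vc=[54]
5: 0x95 (blk 37, set 5) → L1-HIT  vc=[54]
6: 0xae (blk 43, set 3) → MISS  vc=[54]
7: 0x97 (blk 37, set 5) → L1-HIT  vc=[54]
8: 0xec (blk 59, set 3) → MISS  vc=[54, 43]
9: 0x3a (blk 14, set 6) → L1-HIT  vc=[54, 43]
10: 0x75 (blk 29, set 5) → MISS  vc=[54, 43, 37]
11: 0xdb (blk 54, set 6) → VC-HIT  vc=[14, 43, 37]
12: 0x37 (blk 13, set 5) → MISS  vc=[14, 43, 37, 29]
13: 0x57 (blk 21, set 5) → MISS  vc=[43, 37, 29, 13]
14: 0x35 (blk 13, set 5) → VC-HIT  vc=[43, 37, 29, 21]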